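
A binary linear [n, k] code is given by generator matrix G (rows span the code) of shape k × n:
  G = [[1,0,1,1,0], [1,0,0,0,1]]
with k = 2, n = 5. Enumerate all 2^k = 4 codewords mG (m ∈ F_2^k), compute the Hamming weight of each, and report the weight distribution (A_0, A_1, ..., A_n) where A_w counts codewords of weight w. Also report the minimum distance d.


Weight distribution: A_0 = 1, A_2 = 1, A_3 = 2. Minimum distance d = 2.

Enumerate all 2^2 = 4 messages m ∈ F_2^2.
For each, compute codeword c = mG in F_2^5, then tally its weight.
  m = 00 → c = 00000, weight = 0.
  m = 10 → c = 10110, weight = 3.
  m = 01 → c = 10001, weight = 2.
  m = 11 → c = 00111, weight = 3.
Tally weights:
  weight 0: 1 codewords.
  weight 2: 1 codewords.
  weight 3: 2 codewords.
Minimum distance d = smallest w > 0 with A_w > 0 = 2.
Sanity: Σ A_w = 4 = 2^2 = 4 ✓.


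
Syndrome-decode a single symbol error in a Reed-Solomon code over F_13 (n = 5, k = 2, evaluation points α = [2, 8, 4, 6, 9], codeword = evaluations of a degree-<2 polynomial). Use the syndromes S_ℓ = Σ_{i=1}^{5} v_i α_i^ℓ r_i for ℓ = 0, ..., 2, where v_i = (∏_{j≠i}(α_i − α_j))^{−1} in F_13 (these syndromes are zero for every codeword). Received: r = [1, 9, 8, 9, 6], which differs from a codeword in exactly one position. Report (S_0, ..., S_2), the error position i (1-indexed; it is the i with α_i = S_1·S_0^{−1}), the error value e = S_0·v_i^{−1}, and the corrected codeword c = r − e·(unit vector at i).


S = (8, 9, 2), error at position 4, error magnitude e = 7, c = [1, 9, 8, 2, 6].

Step 1: column multipliers v_i = (∏_{j≠i}(α_i − α_j))^{−1} mod 13.
  i = 1 (α = 2): (2−8)(2−4)(2−6)(2−9) = (−6)·(−2)·(−4)·(−7) = 336 ≡ 11, so v_1 = 11^{−1} = 6 (mod 13).
  i = 2 (α = 8): (8−2)(8−4)(8−6)(8−9) = 6·4·2·(−1) = −48 ≡ 4, so v_2 = 4^{−1} = 10 (mod 13).
  i = 3 (α = 4): (4−2)(4−8)(4−6)(4−9) = 2·(−4)·(−2)·(−5) = −80 ≡ 11, so v_3 = 11^{−1} = 6 (mod 13).
  i = 4 (α = 6): (6−2)(6−8)(6−4)(6−9) = 4·(−2)·2·(−3) = 48 ≡ 9, so v_4 = 9^{−1} = 3 (mod 13).
  i = 5 (α = 9): (9−2)(9−8)(9−4)(9−6) = 7·1·5·3 = 105 ≡ 1, so v_5 = 1^{−1} = 1 (mod 13).
  v = [6, 10, 6, 3, 1].
Step 2: syndromes of r = [1, 9, 8, 9, 6] (all sums mod 13).
  S_0 = Σ v_i r_i = 6·1 + 10·9 + 6·8 + 3·9 + 1·6 = 177 ≡ 8.
  S_1 = Σ v_i α_i r_i = 6·2·1 + 10·8·9 + 6·4·8 + 3·6·9 + 1·9·6 = 1140 ≡ 9.
  α_i^2 mod 13 = [4, 12, 3, 10, 3].
  S_2 = Σ v_i α_i^2 r_i = 6·4·1 + 10·12·9 + 6·3·8 + 3·10·9 + 1·3·6 = 1536 ≡ 2.
  S = (8, 9, 2) ≠ 0, so r is not a codeword (an error is present).
Step 3: locate the error. For a single error e at position i, S_ℓ = v_i·e·α_i^ℓ, so α_err = S_1/S_0.
  S_0^{−1} = 8^{−1} = 5 (mod 13), so α_err = 9·5 = 45 ≡ 6 = α_4. Error position i = 4.
  Consistency check: S_2/S_1 = 2·3 = 6 ≡ 6 = α_err ✓ (single-error assumption holds).
Step 4: error magnitude e = S_0/v_4 = S_0·∏_{j≠4}(α_4 − α_j) = 8·9 = 72 ≡ 7 (mod 13).
Step 5: correct position 4: c_4 = r_4 − e = 9 − 7 ≡ 2 (mod 13). Hence c = [1, 9, 8, 2, 6].
  Check: interpolating c through the α_i gives m(x) = 7 + 10·x (degree < 2) with m(α_i) = c_i for every i, so c is indeed a codeword.


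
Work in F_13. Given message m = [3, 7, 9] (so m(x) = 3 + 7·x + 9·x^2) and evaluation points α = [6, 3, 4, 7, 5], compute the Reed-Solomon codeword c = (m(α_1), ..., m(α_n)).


c = [5, 1, 6, 12, 3]

Message polynomial: m(x) = 3 + 7·x + 9·x^2 (mod 13).
For each evaluation point α_i, compute m(α_i) mod 13:
  α_1 = 6: Horner steps 9 → 9 → 5, so m(6) = 5.
  α_2 = 3: Horner steps 9 → 8 → 1, so m(3) = 1.
  α_3 = 4: Horner steps 9 → 4 → 6, so m(4) = 6.
  α_4 = 7: Horner steps 9 → 5 → 12, so m(7) = 12.
  α_5 = 5: Horner steps 9 → 0 → 3, so m(5) = 3.
Codeword c = [5, 1, 6, 12, 3] ∈ F_13^5.


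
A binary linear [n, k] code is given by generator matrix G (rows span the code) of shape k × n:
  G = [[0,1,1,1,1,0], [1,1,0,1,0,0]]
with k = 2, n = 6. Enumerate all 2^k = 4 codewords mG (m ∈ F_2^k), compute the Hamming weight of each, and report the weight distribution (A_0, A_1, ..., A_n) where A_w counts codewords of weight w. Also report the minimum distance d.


Weight distribution: A_0 = 1, A_3 = 2, A_4 = 1. Minimum distance d = 3.

Enumerate all 2^2 = 4 messages m ∈ F_2^2.
For each, compute codeword c = mG in F_2^6, then tally its weight.
  m = 00 → c = 000000, weight = 0.
  m = 10 → c = 011110, weight = 4.
  m = 01 → c = 110100, weight = 3.
  m = 11 → c = 101010, weight = 3.
Tally weights:
  weight 0: 1 codewords.
  weight 3: 2 codewords.
  weight 4: 1 codewords.
Minimum distance d = smallest w > 0 with A_w > 0 = 3.
Sanity: Σ A_w = 4 = 2^2 = 4 ✓.


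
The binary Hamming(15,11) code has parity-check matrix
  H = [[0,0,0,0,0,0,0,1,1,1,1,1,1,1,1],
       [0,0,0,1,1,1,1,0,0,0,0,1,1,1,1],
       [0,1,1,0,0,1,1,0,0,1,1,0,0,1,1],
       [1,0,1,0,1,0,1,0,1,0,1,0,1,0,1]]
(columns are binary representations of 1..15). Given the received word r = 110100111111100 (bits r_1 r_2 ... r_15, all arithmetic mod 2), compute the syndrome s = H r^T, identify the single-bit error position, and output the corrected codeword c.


s = (0, 0, 0, 1)^T, error position = 1, corrected codeword c = 010100111111100

Compute s = H r^T mod 2 one row at a time:
  s_1 = 1 + 1 + 1 + 1 + 1 + 1 + 0 + 0 = 6 ≡ 0 (mod 2).
  s_2 = 1 + 0 + 0 + 1 + 1 + 1 + 0 + 0 = 4 ≡ 0 (mod 2).
  s_3 = 1 + 0 + 0 + 1 + 1 + 1 + 0 + 0 = 4 ≡ 0 (mod 2).
  s_4 = 1 + 0 + 0 + 1 + 1 + 1 + 1 + 0 = 5 ≡ 1 (mod 2).
s = (0, 0, 0, 1)^T — this equals column 1 of H (binary 0001), so error is at position 1.
Correct: flip bit 1 of r = 110100111111100 to get c = 010100111111100.


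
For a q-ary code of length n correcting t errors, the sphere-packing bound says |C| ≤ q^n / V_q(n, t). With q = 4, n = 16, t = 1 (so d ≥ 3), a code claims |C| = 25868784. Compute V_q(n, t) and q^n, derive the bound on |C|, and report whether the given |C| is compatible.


V_q(n, t) = 49, q^n = 4294967296, Hamming bound = 87652393, |C| = 25868784 ≤ bound (satisfied).

Step 1: Compute V_q(n, t) = Σ_{j=0}^1 C(n, j) (q−1)^j.
  j = 0: C(16,0)·(3)^0 = 1·1 = 1.
  j = 1: C(16,1)·(3)^1 = 16·3 = 48.
  V_q(n, t) = 1 + 48 = 49.
Step 2: q^n = 4^16 = 4294967296.
Step 3: Hamming bound ⌊q^n / V_q(n,t)⌋ = ⌊4294967296/49⌋ = 87652393.
Step 4: Compare |C| = 25868784 to 87652393: satisfied.
The claimed |C| lies below the Hamming bound.


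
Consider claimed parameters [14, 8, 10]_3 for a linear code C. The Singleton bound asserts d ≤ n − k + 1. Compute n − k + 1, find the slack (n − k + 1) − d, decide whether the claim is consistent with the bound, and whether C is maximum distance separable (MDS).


Singleton RHS = n − k + 1 = 7, slack = -3, bound violated (no such code; not MDS).

Singleton bound: d ≤ n − k + 1.
Here n = 14, k = 8, so n − k + 1 = 7.
Given d = 10, check d ≤ 7: NO.
Slack = (n − k + 1) − d = -3.
The slack is negative: d = 10 exceeds n − k + 1 = 7 by 3, so the Singleton bound is violated and no linear [14, 8, 10]_3 code can exist. In particular it is not MDS (MDS requires d = n − k + 1 exactly).
Description: the claimed parameters are [14, 8, 10]_3; such a code would be impossible (violates the Singleton bound).


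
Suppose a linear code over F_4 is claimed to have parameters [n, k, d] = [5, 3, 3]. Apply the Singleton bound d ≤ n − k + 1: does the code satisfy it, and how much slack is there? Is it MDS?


Singleton RHS = n − k + 1 = 3, slack = 0, bound satisfied, MDS.

Singleton bound: d ≤ n − k + 1.
Here n = 5, k = 3, so n − k + 1 = 3.
Given d = 3, check d ≤ 3: YES.
Slack = (n − k + 1) − d = 0.
The code is MDS (slack = 0).
Description: the claimed parameters are [5, 3, 3]_4; such a code would be MDS (meets Singleton bound).


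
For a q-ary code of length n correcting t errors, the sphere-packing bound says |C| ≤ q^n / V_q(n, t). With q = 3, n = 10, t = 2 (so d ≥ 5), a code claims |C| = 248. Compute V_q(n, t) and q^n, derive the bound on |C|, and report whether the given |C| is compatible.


V_q(n, t) = 201, q^n = 59049, Hamming bound = 293, |C| = 248 ≤ bound (satisfied).

Step 1: Compute V_q(n, t) = Σ_{j=0}^2 C(n, j) (q−1)^j.
  j = 0: C(10,0)·(2)^0 = 1·1 = 1.
  j = 1: C(10,1)·(2)^1 = 10·2 = 20.
  j = 2: C(10,2)·(2)^2 = 45·4 = 180.
  V_q(n, t) = 1 + 20 + 180 = 201.
Step 2: q^n = 3^10 = 59049.
Step 3: Hamming bound ⌊q^n / V_q(n,t)⌋ = ⌊59049/201⌋ = 293.
Step 4: Compare |C| = 248 to 293: satisfied.
The claimed |C| lies below the Hamming bound.


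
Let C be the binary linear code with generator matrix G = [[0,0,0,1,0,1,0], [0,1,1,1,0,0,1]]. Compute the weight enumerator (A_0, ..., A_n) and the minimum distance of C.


Weight distribution: A_0 = 1, A_2 = 1, A_4 = 2. Minimum distance d = 2.

Enumerate all 2^2 = 4 messages m ∈ F_2^2.
For each, compute codeword c = mG in F_2^7, then tally its weight.
  m = 00 → c = 0000000, weight = 0.
  m = 10 → c = 0001010, weight = 2.
  m = 01 → c = 0111001, weight = 4.
  m = 11 → c = 0110011, weight = 4.
Tally weights:
  weight 0: 1 codewords.
  weight 2: 1 codewords.
  weight 4: 2 codewords.
Minimum distance d = smallest w > 0 with A_w > 0 = 2.
Sanity: Σ A_w = 4 = 2^2 = 4 ✓.


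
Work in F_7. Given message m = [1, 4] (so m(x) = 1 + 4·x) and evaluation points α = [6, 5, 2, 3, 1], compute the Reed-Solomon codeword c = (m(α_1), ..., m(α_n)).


c = [4, 0, 2, 6, 5]

Message polynomial: m(x) = 1 + 4·x (mod 7).
For each evaluation point α_i, compute m(α_i) mod 7:
  α_1 = 6: Horner steps 4 → 4, so m(6) = 4.
  α_2 = 5: Horner steps 4 → 0, so m(5) = 0.
  α_3 = 2: Horner steps 4 → 2, so m(2) = 2.
  α_4 = 3: Horner steps 4 → 6, so m(3) = 6.
  α_5 = 1: Horner steps 4 → 5, so m(1) = 5.
Codeword c = [4, 0, 2, 6, 5] ∈ F_7^5.


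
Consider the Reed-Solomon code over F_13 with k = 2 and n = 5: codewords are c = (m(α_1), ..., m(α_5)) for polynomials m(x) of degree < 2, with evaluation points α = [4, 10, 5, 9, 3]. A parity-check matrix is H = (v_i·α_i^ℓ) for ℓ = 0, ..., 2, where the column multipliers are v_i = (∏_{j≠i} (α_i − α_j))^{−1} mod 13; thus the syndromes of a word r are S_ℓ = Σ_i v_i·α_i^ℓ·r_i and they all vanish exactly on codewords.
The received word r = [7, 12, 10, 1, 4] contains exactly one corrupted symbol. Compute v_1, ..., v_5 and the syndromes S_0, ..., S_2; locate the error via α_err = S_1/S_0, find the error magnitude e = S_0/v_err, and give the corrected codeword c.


S = (7, 11, 8), error at position 4, error magnitude e = 5, c = [7, 12, 10, 9, 4].

Step 1: column multipliers v_i = (∏_{j≠i}(α_i − α_j))^{−1} mod 13.
  i = 1 (α = 4): (4−10)(4−5)(4−9)(4−3) = (−6)·(−1)·(−5)·1 = −30 ≡ 9, so v_1 = 9^{−1} = 3 (mod 13).
  i = 2 (α = 10): (10−4)(10−5)(10−9)(10−3) = 6·5·1·7 = 210 ≡ 2, so v_2 = 2^{−1} = 7 (mod 13).
  i = 3 (α = 5): (5−4)(5−10)(5−9)(5−3) = 1·(−5)·(−4)·2 = 40 ≡ 1, so v_3 = 1^{−1} = 1 (mod 13).
  i = 4 (α = 9): (9−4)(9−10)(9−5)(9−3) = 5·(−1)·4·6 = −120 ≡ 10, so v_4 = 10^{−1} = 4 (mod 13).
  i = 5 (α = 3): (3−4)(3−10)(3−5)(3−9) = (−1)·(−7)·(−2)·(−6) = 84 ≡ 6, so v_5 = 6^{−1} = 11 (mod 13).
  v = [3, 7, 1, 4, 11].
Step 2: syndromes of r = [7, 12, 10, 1, 4] (all sums mod 13).
  S_0 = Σ v_i r_i = 3·7 + 7·12 + 1·10 + 4·1 + 11·4 = 163 ≡ 7.
  S_1 = Σ v_i α_i r_i = 3·4·7 + 7·10·12 + 1·5·10 + 4·9·1 + 11·3·4 = 1142 ≡ 11.
  α_i^2 mod 13 = [3, 9, 12, 3, 9].
  S_2 = Σ v_i α_i^2 r_i = 3·3·7 + 7·9·12 + 1·12·10 + 4·3·1 + 11·9·4 = 1347 ≡ 8.
  S = (7, 11, 8) ≠ 0, so r is not a codeword (an error is present).
Step 3: locate the error. For a single error e at position i, S_ℓ = v_i·e·α_i^ℓ, so α_err = S_1/S_0.
  S_0^{−1} = 7^{−1} = 2 (mod 13), so α_err = 11·2 = 22 ≡ 9 = α_4. Error position i = 4.
  Consistency check: S_2/S_1 = 8·6 = 48 ≡ 9 = α_err ✓ (single-error assumption holds).
Step 4: error magnitude e = S_0/v_4 = S_0·∏_{j≠4}(α_4 − α_j) = 7·10 = 70 ≡ 5 (mod 13).
Step 5: correct position 4: c_4 = r_4 − e = 1 − 5 ≡ 9 (mod 13). Hence c = [7, 12, 10, 9, 4].
  Check: interpolating c through the α_i gives m(x) = 8 + 3·x (degree < 2) with m(α_i) = c_i for every i, so c is indeed a codeword.


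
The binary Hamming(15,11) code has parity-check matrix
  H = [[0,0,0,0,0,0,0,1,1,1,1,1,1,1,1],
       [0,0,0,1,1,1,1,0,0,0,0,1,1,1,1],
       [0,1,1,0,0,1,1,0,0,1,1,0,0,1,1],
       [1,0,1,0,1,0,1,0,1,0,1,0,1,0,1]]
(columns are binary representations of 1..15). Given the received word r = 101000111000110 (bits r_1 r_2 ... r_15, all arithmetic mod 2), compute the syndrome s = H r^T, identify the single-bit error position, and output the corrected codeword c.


s = (0, 1, 1, 1)^T, error position = 7, corrected codeword c = 101000011000110

Compute s = H r^T mod 2 one row at a time:
  s_1 = 1 + 1 + 0 + 0 + 0 + 1 + 1 + 0 = 4 ≡ 0 (mod 2).
  s_2 = 0 + 0 + 0 + 1 + 0 + 1 + 1 + 0 = 3 ≡ 1 (mod 2).
  s_3 = 0 + 1 + 0 + 1 + 0 + 0 + 1 + 0 = 3 ≡ 1 (mod 2).
  s_4 = 1 + 1 + 0 + 1 + 1 + 0 + 1 + 0 = 5 ≡ 1 (mod 2).
s = (0, 1, 1, 1)^T — this equals column 7 of H (binary 0111), so error is at position 7.
Correct: flip bit 7 of r = 101000111000110 to get c = 101000011000110.


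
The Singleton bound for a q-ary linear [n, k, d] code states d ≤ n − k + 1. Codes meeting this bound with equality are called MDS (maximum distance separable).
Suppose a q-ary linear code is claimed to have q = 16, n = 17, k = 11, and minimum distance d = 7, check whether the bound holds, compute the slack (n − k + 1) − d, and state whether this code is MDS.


Singleton RHS = n − k + 1 = 7, slack = 0, bound satisfied, MDS.

Singleton bound: d ≤ n − k + 1.
Here n = 17, k = 11, so n − k + 1 = 7.
Given d = 7, check d ≤ 7: YES.
Slack = (n − k + 1) − d = 0.
The code is MDS (slack = 0).
Description: the claimed parameters are [17, 11, 7]_16; such a code would be MDS (meets Singleton bound).


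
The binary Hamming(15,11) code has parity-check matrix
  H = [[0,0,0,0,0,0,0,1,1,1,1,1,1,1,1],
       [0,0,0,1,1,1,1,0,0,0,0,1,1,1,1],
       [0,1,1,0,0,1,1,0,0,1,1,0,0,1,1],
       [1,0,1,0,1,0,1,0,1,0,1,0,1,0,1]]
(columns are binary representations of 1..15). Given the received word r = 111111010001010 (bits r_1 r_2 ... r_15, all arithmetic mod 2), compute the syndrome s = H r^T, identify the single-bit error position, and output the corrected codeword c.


s = (1, 1, 0, 1)^T, error position = 13, corrected codeword c = 111111010001110

Compute s = H r^T mod 2 one row at a time:
  s_1 = 1 + 0 + 0 + 0 + 1 + 0 + 1 + 0 = 3 ≡ 1 (mod 2).
  s_2 = 1 + 1 + 1 + 0 + 1 + 0 + 1 + 0 = 5 ≡ 1 (mod 2).
  s_3 = 1 + 1 + 1 + 0 + 0 + 0 + 1 + 0 = 4 ≡ 0 (mod 2).
  s_4 = 1 + 1 + 1 + 0 + 0 + 0 + 0 + 0 = 3 ≡ 1 (mod 2).
s = (1, 1, 0, 1)^T — this equals column 13 of H (binary 1101), so error is at position 13.
Correct: flip bit 13 of r = 111111010001010 to get c = 111111010001110.


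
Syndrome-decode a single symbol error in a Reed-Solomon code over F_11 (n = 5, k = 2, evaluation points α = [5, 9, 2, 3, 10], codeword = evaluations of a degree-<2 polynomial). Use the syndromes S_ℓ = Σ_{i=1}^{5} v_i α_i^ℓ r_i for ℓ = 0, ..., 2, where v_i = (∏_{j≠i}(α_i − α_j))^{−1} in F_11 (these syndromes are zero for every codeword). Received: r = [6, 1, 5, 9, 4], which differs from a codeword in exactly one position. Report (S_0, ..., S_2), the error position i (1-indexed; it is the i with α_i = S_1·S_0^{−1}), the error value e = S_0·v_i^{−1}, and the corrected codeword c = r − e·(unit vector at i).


S = (7, 8, 6), error at position 2, error magnitude e = 1, c = [6, 0, 5, 9, 4].

Step 1: column multipliers v_i = (∏_{j≠i}(α_i − α_j))^{−1} mod 11.
  i = 1 (α = 5): (5−9)(5−2)(5−3)(5−10) = (−4)·3·2·(−5) = 120 ≡ 10, so v_1 = 10^{−1} = 10 (mod 11).
  i = 2 (α = 9): (9−5)(9−2)(9−3)(9−10) = 4·7·6·(−1) = −168 ≡ 8, so v_2 = 8^{−1} = 7 (mod 11).
  i = 3 (α = 2): (2−5)(2−9)(2−3)(2−10) = (−3)·(−7)·(−1)·(−8) = 168 ≡ 3, so v_3 = 3^{−1} = 4 (mod 11).
  i = 4 (α = 3): (3−5)(3−9)(3−2)(3−10) = (−2)·(−6)·1·(−7) = −84 ≡ 4, so v_4 = 4^{−1} = 3 (mod 11).
  i = 5 (α = 10): (10−5)(10−9)(10−2)(10−3) = 5·1·8·7 = 280 ≡ 5, so v_5 = 5^{−1} = 9 (mod 11).
  v = [10, 7, 4, 3, 9].
Step 2: syndromes of r = [6, 1, 5, 9, 4] (all sums mod 11).
  S_0 = Σ v_i r_i = 10·6 + 7·1 + 4·5 + 3·9 + 9·4 = 150 ≡ 7.
  S_1 = Σ v_i α_i r_i = 10·5·6 + 7·9·1 + 4·2·5 + 3·3·9 + 9·10·4 = 844 ≡ 8.
  α_i^2 mod 11 = [3, 4, 4, 9, 1].
  S_2 = Σ v_i α_i^2 r_i = 10·3·6 + 7·4·1 + 4·4·5 + 3·9·9 + 9·1·4 = 567 ≡ 6.
  S = (7, 8, 6) ≠ 0, so r is not a codeword (an error is present).
Step 3: locate the error. For a single error e at position i, S_ℓ = v_i·e·α_i^ℓ, so α_err = S_1/S_0.
  S_0^{−1} = 7^{−1} = 8 (mod 11), so α_err = 8·8 = 64 ≡ 9 = α_2. Error position i = 2.
  Consistency check: S_2/S_1 = 6·7 = 42 ≡ 9 = α_err ✓ (single-error assumption holds).
Step 4: error magnitude e = S_0/v_2 = S_0·∏_{j≠2}(α_2 − α_j) = 7·8 = 56 ≡ 1 (mod 11).
Step 5: correct position 2: c_2 = r_2 − e = 1 − 1 ≡ 0 (mod 11). Hence c = [6, 0, 5, 9, 4].
  Check: interpolating c through the α_i gives m(x) = 8 + 4·x (degree < 2) with m(α_i) = c_i for every i, so c is indeed a codeword.


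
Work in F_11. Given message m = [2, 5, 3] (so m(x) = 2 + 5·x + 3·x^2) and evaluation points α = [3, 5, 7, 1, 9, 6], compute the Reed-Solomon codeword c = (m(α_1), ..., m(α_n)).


c = [0, 3, 8, 10, 4, 8]

Message polynomial: m(x) = 2 + 5·x + 3·x^2 (mod 11).
For each evaluation point α_i, compute m(α_i) mod 11:
  α_1 = 3: Horner steps 3 → 3 → 0, so m(3) = 0.
  α_2 = 5: Horner steps 3 → 9 → 3, so m(5) = 3.
  α_3 = 7: Horner steps 3 → 4 → 8, so m(7) = 8.
  α_4 = 1: Horner steps 3 → 8 → 10, so m(1) = 10.
  α_5 = 9: Horner steps 3 → 10 → 4, so m(9) = 4.
  α_6 = 6: Horner steps 3 → 1 → 8, so m(6) = 8.
Codeword c = [0, 3, 8, 10, 4, 8] ∈ F_11^6.


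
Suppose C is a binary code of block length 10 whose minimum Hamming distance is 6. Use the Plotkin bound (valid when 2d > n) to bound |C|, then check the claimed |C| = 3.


Plotkin bound M ≤ 6; given |C| = 3 ≤ bound (satisfied).

Check applicability: 2d = 12, n = 10.
2d − n = 2 > 0, so Plotkin applies.
Compute d/(2d−n) = 6/2 ≈ 3.0000.
⌊d/(2d−n)⌋ = 3.
Plotkin bound: M ≤ 2·3 = 6.
Given |C| = 3, check: satisfied.
This |C| is below the Plotkin bound.


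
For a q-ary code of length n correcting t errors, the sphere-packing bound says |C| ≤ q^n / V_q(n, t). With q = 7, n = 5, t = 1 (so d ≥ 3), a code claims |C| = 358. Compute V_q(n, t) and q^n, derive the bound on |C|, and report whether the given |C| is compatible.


V_q(n, t) = 31, q^n = 16807, Hamming bound = 542, |C| = 358 ≤ bound (satisfied).

Step 1: Compute V_q(n, t) = Σ_{j=0}^1 C(n, j) (q−1)^j.
  j = 0: C(5,0)·(6)^0 = 1·1 = 1.
  j = 1: C(5,1)·(6)^1 = 5·6 = 30.
  V_q(n, t) = 1 + 30 = 31.
Step 2: q^n = 7^5 = 16807.
Step 3: Hamming bound ⌊q^n / V_q(n,t)⌋ = ⌊16807/31⌋ = 542.
Step 4: Compare |C| = 358 to 542: satisfied.
The claimed |C| lies below the Hamming bound.


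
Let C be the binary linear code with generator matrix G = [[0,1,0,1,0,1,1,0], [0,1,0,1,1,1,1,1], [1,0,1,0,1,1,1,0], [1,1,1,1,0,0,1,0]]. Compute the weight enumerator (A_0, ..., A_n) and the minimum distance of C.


Weight distribution: A_0 = 1, A_2 = 3, A_3 = 1, A_4 = 3, A_5 = 6, A_6 = 1, A_7 = 1. Minimum distance d = 2.

Enumerate all 2^4 = 16 messages m ∈ F_2^4.
For each, compute codeword c = mG in F_2^8, then tally its weight.
  m = 0000 → c = 00000000, weight = 0.
  m = 1000 → c = 01010110, weight = 4.
  m = 0100 → c = 01011111, weight = 6.
  m = 1100 → c = 00001001, weight = 2.
  m = 0010 → c = 10101110, weight = 5.
  m = 1010 → c = 11111000, weight = 5.
  m = 0110 → c = 11110001, weight = 5.
  m = 1110 → c = 10100111, weight = 5.
  m = 0001 → c = 11110010, weight = 5.
  m = 1001 → c = 10100100, weight = 3.
  m = 0101 → c = 10101101, weight = 5.
  m = 1101 → c = 11111011, weight = 7.
  m = 0011 → c = 01011100, weight = 4.
  m = 1011 → c = 00001010, weight = 2.
  m = 0111 → c = 00000011, weight = 2.
  m = 1111 → c = 01010101, weight = 4.
Tally weights:
  weight 0: 1 codewords.
  weight 2: 3 codewords.
  weight 3: 1 codewords.
  weight 4: 3 codewords.
  weight 5: 6 codewords.
  weight 6: 1 codewords.
  weight 7: 1 codewords.
Minimum distance d = smallest w > 0 with A_w > 0 = 2.
Sanity: Σ A_w = 16 = 2^4 = 16 ✓.


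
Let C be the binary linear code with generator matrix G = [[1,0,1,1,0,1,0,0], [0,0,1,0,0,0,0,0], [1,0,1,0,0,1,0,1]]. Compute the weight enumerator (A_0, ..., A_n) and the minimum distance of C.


Weight distribution: A_0 = 1, A_1 = 1, A_2 = 1, A_3 = 3, A_4 = 2. Minimum distance d = 1.

Enumerate all 2^3 = 8 messages m ∈ F_2^3.
For each, compute codeword c = mG in F_2^8, then tally its weight.
  m = 000 → c = 00000000, weight = 0.
  m = 100 → c = 10110100, weight = 4.
  m = 010 → c = 00100000, weight = 1.
  m = 110 → c = 10010100, weight = 3.
  m = 001 → c = 10100101, weight = 4.
  m = 101 → c = 00010001, weight = 2.
  m = 011 → c = 10000101, weight = 3.
  m = 111 → c = 00110001, weight = 3.
Tally weights:
  weight 0: 1 codewords.
  weight 1: 1 codewords.
  weight 2: 1 codewords.
  weight 3: 3 codewords.
  weight 4: 2 codewords.
Minimum distance d = smallest w > 0 with A_w > 0 = 1.
Sanity: Σ A_w = 8 = 2^3 = 8 ✓.


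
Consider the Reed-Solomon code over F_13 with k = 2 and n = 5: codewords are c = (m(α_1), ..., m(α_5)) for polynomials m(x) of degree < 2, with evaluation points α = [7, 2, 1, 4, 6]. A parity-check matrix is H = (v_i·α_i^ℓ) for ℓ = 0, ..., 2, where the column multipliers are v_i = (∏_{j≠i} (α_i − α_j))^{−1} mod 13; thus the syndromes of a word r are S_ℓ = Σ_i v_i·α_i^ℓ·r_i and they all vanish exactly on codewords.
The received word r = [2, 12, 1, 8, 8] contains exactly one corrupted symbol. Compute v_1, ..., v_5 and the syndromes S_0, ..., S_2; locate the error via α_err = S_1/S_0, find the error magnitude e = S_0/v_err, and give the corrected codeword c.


S = (9, 2, 12), error at position 5, error magnitude e = 4, c = [2, 12, 1, 8, 4].

Step 1: column multipliers v_i = (∏_{j≠i}(α_i − α_j))^{−1} mod 13.
  i = 1 (α = 7): (7−2)(7−1)(7−4)(7−6) = 5·6·3·1 = 90 ≡ 12, so v_1 = 12^{−1} = 12 (mod 13).
  i = 2 (α = 2): (2−7)(2−1)(2−4)(2−6) = (−5)·1·(−2)·(−4) = −40 ≡ 12, so v_2 = 12^{−1} = 12 (mod 13).
  i = 3 (α = 1): (1−7)(1−2)(1−4)(1−6) = (−6)·(−1)·(−3)·(−5) = 90 ≡ 12, so v_3 = 12^{−1} = 12 (mod 13).
  i = 4 (α = 4): (4−7)(4−2)(4−1)(4−6) = (−3)·2·3·(−2) = 36 ≡ 10, so v_4 = 10^{−1} = 4 (mod 13).
  i = 5 (α = 6): (6−7)(6−2)(6−1)(6−4) = (−1)·4·5·2 = −40 ≡ 12, so v_5 = 12^{−1} = 12 (mod 13).
  v = [12, 12, 12, 4, 12].
Step 2: syndromes of r = [2, 12, 1, 8, 8] (all sums mod 13).
  S_0 = Σ v_i r_i = 12·2 + 12·12 + 12·1 + 4·8 + 12·8 = 308 ≡ 9.
  S_1 = Σ v_i α_i r_i = 12·7·2 + 12·2·12 + 12·1·1 + 4·4·8 + 12·6·8 = 1172 ≡ 2.
  α_i^2 mod 13 = [10, 4, 1, 3, 10].
  S_2 = Σ v_i α_i^2 r_i = 12·10·2 + 12·4·12 + 12·1·1 + 4·3·8 + 12·10·8 = 1884 ≡ 12.
  S = (9, 2, 12) ≠ 0, so r is not a codeword (an error is present).
Step 3: locate the error. For a single error e at position i, S_ℓ = v_i·e·α_i^ℓ, so α_err = S_1/S_0.
  S_0^{−1} = 9^{−1} = 3 (mod 13), so α_err = 2·3 = 6 ≡ 6 = α_5. Error position i = 5.
  Consistency check: S_2/S_1 = 12·7 = 84 ≡ 6 = α_err ✓ (single-error assumption holds).
Step 4: error magnitude e = S_0/v_5 = S_0·∏_{j≠5}(α_5 − α_j) = 9·12 = 108 ≡ 4 (mod 13).
Step 5: correct position 5: c_5 = r_5 − e = 8 − 4 ≡ 4 (mod 13). Hence c = [2, 12, 1, 8, 4].
  Check: interpolating c through the α_i gives m(x) = 3 + 11·x (degree < 2) with m(α_i) = c_i for every i, so c is indeed a codeword.


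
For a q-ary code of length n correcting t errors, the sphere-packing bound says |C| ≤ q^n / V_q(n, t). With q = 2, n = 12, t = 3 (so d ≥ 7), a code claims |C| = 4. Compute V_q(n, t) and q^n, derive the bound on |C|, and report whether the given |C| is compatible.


V_q(n, t) = 299, q^n = 4096, Hamming bound = 13, |C| = 4 ≤ bound (satisfied).

Step 1: Compute V_q(n, t) = Σ_{j=0}^3 C(n, j) (q−1)^j.
  j = 0: C(12,0)·(1)^0 = 1·1 = 1.
  j = 1: C(12,1)·(1)^1 = 12·1 = 12.
  j = 2: C(12,2)·(1)^2 = 66·1 = 66.
  j = 3: C(12,3)·(1)^3 = 220·1 = 220.
  V_q(n, t) = 1 + 12 + 66 + 220 = 299.
Step 2: q^n = 2^12 = 4096.
Step 3: Hamming bound ⌊q^n / V_q(n,t)⌋ = ⌊4096/299⌋ = 13.
Step 4: Compare |C| = 4 to 13: satisfied.
The claimed |C| lies below the Hamming bound.


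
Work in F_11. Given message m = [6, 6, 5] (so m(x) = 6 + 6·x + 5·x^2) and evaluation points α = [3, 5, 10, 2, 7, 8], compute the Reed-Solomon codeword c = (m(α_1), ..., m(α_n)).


c = [3, 7, 5, 5, 7, 0]

Message polynomial: m(x) = 6 + 6·x + 5·x^2 (mod 11).
For each evaluation point α_i, compute m(α_i) mod 11:
  α_1 = 3: Horner steps 5 → 10 → 3, so m(3) = 3.
  α_2 = 5: Horner steps 5 → 9 → 7, so m(5) = 7.
  α_3 = 10: Horner steps 5 → 1 → 5, so m(10) = 5.
  α_4 = 2: Horner steps 5 → 5 → 5, so m(2) = 5.
  α_5 = 7: Horner steps 5 → 8 → 7, so m(7) = 7.
  α_6 = 8: Horner steps 5 → 2 → 0, so m(8) = 0.
Codeword c = [3, 7, 5, 5, 7, 0] ∈ F_11^6.


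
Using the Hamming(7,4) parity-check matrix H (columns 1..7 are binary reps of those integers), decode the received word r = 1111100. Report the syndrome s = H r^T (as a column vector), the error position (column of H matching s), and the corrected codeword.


s = (0, 0, 1)^T, error position = 1, corrected codeword c = 0111100

Compute s = H r^T mod 2 one row at a time:
  s_1 = 1 + 1 + 0 + 0 = 2 ≡ 0 (mod 2).
  s_2 = 1 + 1 + 0 + 0 = 2 ≡ 0 (mod 2).
  s_3 = 1 + 1 + 1 + 0 = 3 ≡ 1 (mod 2).
s = (0, 0, 1)^T — this equals column 1 of H (binary 001), so error is at position 1.
Correct: flip bit 1 of r = 1111100 to get c = 0111100.


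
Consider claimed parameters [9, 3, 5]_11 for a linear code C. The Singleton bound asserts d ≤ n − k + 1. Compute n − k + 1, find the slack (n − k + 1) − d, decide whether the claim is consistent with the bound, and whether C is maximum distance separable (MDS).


Singleton RHS = n − k + 1 = 7, slack = 2, bound satisfied, not MDS.

Singleton bound: d ≤ n − k + 1.
Here n = 9, k = 3, so n − k + 1 = 7.
Given d = 5, check d ≤ 7: YES.
Slack = (n − k + 1) − d = 2.
The code is NOT MDS (slack = 2 > 0).
Description: the claimed parameters are [9, 3, 5]_11; such a code would be non-MDS.


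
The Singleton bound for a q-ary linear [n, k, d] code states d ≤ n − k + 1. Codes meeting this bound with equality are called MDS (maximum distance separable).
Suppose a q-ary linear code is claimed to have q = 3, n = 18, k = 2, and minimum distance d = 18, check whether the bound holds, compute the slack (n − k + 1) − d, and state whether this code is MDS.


Singleton RHS = n − k + 1 = 17, slack = -1, bound violated (no such code; not MDS).

Singleton bound: d ≤ n − k + 1.
Here n = 18, k = 2, so n − k + 1 = 17.
Given d = 18, check d ≤ 17: NO.
Slack = (n − k + 1) − d = -1.
The slack is negative: d = 18 exceeds n − k + 1 = 17 by 1, so the Singleton bound is violated and no linear [18, 2, 18]_3 code can exist. In particular it is not MDS (MDS requires d = n − k + 1 exactly).
Description: the claimed parameters are [18, 2, 18]_3; such a code would be impossible (violates the Singleton bound).


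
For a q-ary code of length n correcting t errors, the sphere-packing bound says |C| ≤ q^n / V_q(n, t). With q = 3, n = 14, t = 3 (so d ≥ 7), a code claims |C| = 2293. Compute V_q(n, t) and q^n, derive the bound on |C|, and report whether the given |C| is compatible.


V_q(n, t) = 3305, q^n = 4782969, Hamming bound = 1447, |C| = 2293 > bound (violated).

Step 1: Compute V_q(n, t) = Σ_{j=0}^3 C(n, j) (q−1)^j.
  j = 0: C(14,0)·(2)^0 = 1·1 = 1.
  j = 1: C(14,1)·(2)^1 = 14·2 = 28.
  j = 2: C(14,2)·(2)^2 = 91·4 = 364.
  j = 3: C(14,3)·(2)^3 = 364·8 = 2912.
  V_q(n, t) = 1 + 28 + 364 + 2912 = 3305.
Step 2: q^n = 3^14 = 4782969.
Step 3: Hamming bound ⌊q^n / V_q(n,t)⌋ = ⌊4782969/3305⌋ = 1447.
Step 4: Compare |C| = 2293 to 1447: violated.
The claimed |C| lies above the Hamming bound, so no 3-ary code of length 14 with d ≥ 7 can have 2293 codewords.


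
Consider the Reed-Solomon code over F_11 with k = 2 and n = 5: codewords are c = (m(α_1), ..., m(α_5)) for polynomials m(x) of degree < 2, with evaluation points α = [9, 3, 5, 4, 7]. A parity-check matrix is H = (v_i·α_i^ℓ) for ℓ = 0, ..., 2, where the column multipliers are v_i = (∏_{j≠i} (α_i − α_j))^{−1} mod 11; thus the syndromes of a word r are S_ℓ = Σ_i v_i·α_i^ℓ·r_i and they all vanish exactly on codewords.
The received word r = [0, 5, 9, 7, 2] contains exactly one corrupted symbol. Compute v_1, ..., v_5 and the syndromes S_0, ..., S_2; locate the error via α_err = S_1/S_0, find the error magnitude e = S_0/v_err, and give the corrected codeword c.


S = (3, 5, 1), error at position 1, error magnitude e = 5, c = [6, 5, 9, 7, 2].

Step 1: column multipliers v_i = (∏_{j≠i}(α_i − α_j))^{−1} mod 11.
  i = 1 (α = 9): (9−3)(9−5)(9−4)(9−7) = 6·4·5·2 = 240 ≡ 9, so v_1 = 9^{−1} = 5 (mod 11).
  i = 2 (α = 3): (3−9)(3−5)(3−4)(3−7) = (−6)·(−2)·(−1)·(−4) = 48 ≡ 4, so v_2 = 4^{−1} = 3 (mod 11).
  i = 3 (α = 5): (5−9)(5−3)(5−4)(5−7) = (−4)·2·1·(−2) = 16 ≡ 5, so v_3 = 5^{−1} = 9 (mod 11).
  i = 4 (α = 4): (4−9)(4−3)(4−5)(4−7) = (−5)·1·(−1)·(−3) = −15 ≡ 7, so v_4 = 7^{−1} = 8 (mod 11).
  i = 5 (α = 7): (7−9)(7−3)(7−5)(7−4) = (−2)·4·2·3 = −48 ≡ 7, so v_5 = 7^{−1} = 8 (mod 11).
  v = [5, 3, 9, 8, 8].
Step 2: syndromes of r = [0, 5, 9, 7, 2] (all sums mod 11).
  S_0 = Σ v_i r_i = 5·0 + 3·5 + 9·9 + 8·7 + 8·2 = 168 ≡ 3.
  S_1 = Σ v_i α_i r_i = 5·9·0 + 3·3·5 + 9·5·9 + 8·4·7 + 8·7·2 = 786 ≡ 5.
  α_i^2 mod 11 = [4, 9, 3, 5, 5].
  S_2 = Σ v_i α_i^2 r_i = 5·4·0 + 3·9·5 + 9·3·9 + 8·5·7 + 8·5·2 = 738 ≡ 1.
  S = (3, 5, 1) ≠ 0, so r is not a codeword (an error is present).
Step 3: locate the error. For a single error e at position i, S_ℓ = v_i·e·α_i^ℓ, so α_err = S_1/S_0.
  S_0^{−1} = 3^{−1} = 4 (mod 11), so α_err = 5·4 = 20 ≡ 9 = α_1. Error position i = 1.
  Consistency check: S_2/S_1 = 1·9 = 9 ≡ 9 = α_err ✓ (single-error assumption holds).
Step 4: error magnitude e = S_0/v_1 = S_0·∏_{j≠1}(α_1 − α_j) = 3·9 = 27 ≡ 5 (mod 11).
Step 5: correct position 1: c_1 = r_1 − e = 0 − 5 ≡ 6 (mod 11). Hence c = [6, 5, 9, 7, 2].
  Check: interpolating c through the α_i gives m(x) = 10 + 2·x (degree < 2) with m(α_i) = c_i for every i, so c is indeed a codeword.


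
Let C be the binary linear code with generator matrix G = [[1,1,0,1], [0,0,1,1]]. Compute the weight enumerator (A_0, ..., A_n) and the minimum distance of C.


Weight distribution: A_0 = 1, A_2 = 1, A_3 = 2. Minimum distance d = 2.

Enumerate all 2^2 = 4 messages m ∈ F_2^2.
For each, compute codeword c = mG in F_2^4, then tally its weight.
  m = 00 → c = 0000, weight = 0.
  m = 10 → c = 1101, weight = 3.
  m = 01 → c = 0011, weight = 2.
  m = 11 → c = 1110, weight = 3.
Tally weights:
  weight 0: 1 codewords.
  weight 2: 1 codewords.
  weight 3: 2 codewords.
Minimum distance d = smallest w > 0 with A_w > 0 = 2.
Sanity: Σ A_w = 4 = 2^2 = 4 ✓.


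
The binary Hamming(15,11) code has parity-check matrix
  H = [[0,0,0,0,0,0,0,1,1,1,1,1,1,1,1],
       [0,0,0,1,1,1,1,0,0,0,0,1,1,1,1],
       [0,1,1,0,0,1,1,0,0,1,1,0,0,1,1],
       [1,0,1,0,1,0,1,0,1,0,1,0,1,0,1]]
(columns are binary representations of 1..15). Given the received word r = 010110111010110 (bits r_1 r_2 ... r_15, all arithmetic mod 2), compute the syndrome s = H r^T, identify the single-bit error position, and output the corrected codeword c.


s = (1, 1, 0, 1)^T, error position = 13, corrected codeword c = 010110111010010

Compute s = H r^T mod 2 one row at a time:
  s_1 = 1 + 1 + 0 + 1 + 0 + 1 + 1 + 0 = 5 ≡ 1 (mod 2).
  s_2 = 1 + 1 + 0 + 1 + 0 + 1 + 1 + 0 = 5 ≡ 1 (mod 2).
  s_3 = 1 + 0 + 0 + 1 + 0 + 1 + 1 + 0 = 4 ≡ 0 (mod 2).
  s_4 = 0 + 0 + 1 + 1 + 1 + 1 + 1 + 0 = 5 ≡ 1 (mod 2).
s = (1, 1, 0, 1)^T — this equals column 13 of H (binary 1101), so error is at position 13.
Correct: flip bit 13 of r = 010110111010110 to get c = 010110111010010.


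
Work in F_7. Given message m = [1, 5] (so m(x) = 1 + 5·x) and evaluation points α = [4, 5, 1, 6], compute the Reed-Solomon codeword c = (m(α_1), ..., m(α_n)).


c = [0, 5, 6, 3]

Message polynomial: m(x) = 1 + 5·x (mod 7).
For each evaluation point α_i, compute m(α_i) mod 7:
  α_1 = 4: Horner steps 5 → 0, so m(4) = 0.
  α_2 = 5: Horner steps 5 → 5, so m(5) = 5.
  α_3 = 1: Horner steps 5 → 6, so m(1) = 6.
  α_4 = 6: Horner steps 5 → 3, so m(6) = 3.
Codeword c = [0, 5, 6, 3] ∈ F_7^4.


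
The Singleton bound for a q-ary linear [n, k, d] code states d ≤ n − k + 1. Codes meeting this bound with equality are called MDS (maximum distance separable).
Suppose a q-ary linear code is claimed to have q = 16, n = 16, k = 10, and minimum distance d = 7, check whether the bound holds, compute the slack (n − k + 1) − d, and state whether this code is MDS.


Singleton RHS = n − k + 1 = 7, slack = 0, bound satisfied, MDS.

Singleton bound: d ≤ n − k + 1.
Here n = 16, k = 10, so n − k + 1 = 7.
Given d = 7, check d ≤ 7: YES.
Slack = (n − k + 1) − d = 0.
The code is MDS (slack = 0).
Description: the claimed parameters are [16, 10, 7]_16; such a code would be MDS (meets Singleton bound).


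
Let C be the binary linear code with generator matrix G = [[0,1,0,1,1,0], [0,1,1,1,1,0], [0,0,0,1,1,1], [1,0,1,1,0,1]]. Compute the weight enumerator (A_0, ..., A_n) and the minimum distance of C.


Weight distribution: A_0 = 1, A_1 = 1, A_2 = 2, A_3 = 6, A_4 = 5, A_5 = 1. Minimum distance d = 1.

Enumerate all 2^4 = 16 messages m ∈ F_2^4.
For each, compute codeword c = mG in F_2^6, then tally its weight.
  m = 0000 → c = 000000, weight = 0.
  m = 1000 → c = 010110, weight = 3.
  m = 0100 → c = 011110, weight = 4.
  m = 1100 → c = 001000, weight = 1.
  m = 0010 → c = 000111, weight = 3.
  m = 1010 → c = 010001, weight = 2.
  m = 0110 → c = 011001, weight = 3.
  m = 1110 → c = 001111, weight = 4.
  m = 0001 → c = 101101, weight = 4.
  m = 1001 → c = 111011, weight = 5.
  m = 0101 → c = 110011, weight = 4.
  m = 1101 → c = 100101, weight = 3.
  m = 0011 → c = 101010, weight = 3.
  m = 1011 → c = 111100, weight = 4.
  m = 0111 → c = 110100, weight = 3.
  m = 1111 → c = 100010, weight = 2.
Tally weights:
  weight 0: 1 codewords.
  weight 1: 1 codewords.
  weight 2: 2 codewords.
  weight 3: 6 codewords.
  weight 4: 5 codewords.
  weight 5: 1 codewords.
Minimum distance d = smallest w > 0 with A_w > 0 = 1.
Sanity: Σ A_w = 16 = 2^4 = 16 ✓.


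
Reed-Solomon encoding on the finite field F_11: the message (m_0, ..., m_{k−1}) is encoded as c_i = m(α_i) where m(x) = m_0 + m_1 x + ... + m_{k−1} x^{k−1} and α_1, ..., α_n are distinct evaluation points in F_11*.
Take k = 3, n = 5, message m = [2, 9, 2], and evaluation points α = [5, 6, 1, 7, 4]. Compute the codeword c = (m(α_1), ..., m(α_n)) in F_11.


c = [9, 7, 2, 9, 4]

Message polynomial: m(x) = 2 + 9·x + 2·x^2 (mod 11).
For each evaluation point α_i, compute m(α_i) mod 11:
  α_1 = 5: Horner steps 2 → 8 → 9, so m(5) = 9.
  α_2 = 6: Horner steps 2 → 10 → 7, so m(6) = 7.
  α_3 = 1: Horner steps 2 → 0 → 2, so m(1) = 2.
  α_4 = 7: Horner steps 2 → 1 → 9, so m(7) = 9.
  α_5 = 4: Horner steps 2 → 6 → 4, so m(4) = 4.
Codeword c = [9, 7, 2, 9, 4] ∈ F_11^5.


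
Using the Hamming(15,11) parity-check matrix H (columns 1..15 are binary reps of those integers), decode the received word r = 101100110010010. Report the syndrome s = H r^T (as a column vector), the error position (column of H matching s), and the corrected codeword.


s = (1, 1, 0, 0)^T, error position = 12, corrected codeword c = 101100110011010

Compute s = H r^T mod 2 one row at a time:
  s_1 = 1 + 0 + 0 + 1 + 0 + 0 + 1 + 0 = 3 ≡ 1 (mod 2).
  s_2 = 1 + 0 + 0 + 1 + 0 + 0 + 1 + 0 = 3 ≡ 1 (mod 2).
  s_3 = 0 + 1 + 0 + 1 + 0 + 1 + 1 + 0 = 4 ≡ 0 (mod 2).
  s_4 = 1 + 1 + 0 + 1 + 0 + 1 + 0 + 0 = 4 ≡ 0 (mod 2).
s = (1, 1, 0, 0)^T — this equals column 12 of H (binary 1100), so error is at position 12.
Correct: flip bit 12 of r = 101100110010010 to get c = 101100110011010.


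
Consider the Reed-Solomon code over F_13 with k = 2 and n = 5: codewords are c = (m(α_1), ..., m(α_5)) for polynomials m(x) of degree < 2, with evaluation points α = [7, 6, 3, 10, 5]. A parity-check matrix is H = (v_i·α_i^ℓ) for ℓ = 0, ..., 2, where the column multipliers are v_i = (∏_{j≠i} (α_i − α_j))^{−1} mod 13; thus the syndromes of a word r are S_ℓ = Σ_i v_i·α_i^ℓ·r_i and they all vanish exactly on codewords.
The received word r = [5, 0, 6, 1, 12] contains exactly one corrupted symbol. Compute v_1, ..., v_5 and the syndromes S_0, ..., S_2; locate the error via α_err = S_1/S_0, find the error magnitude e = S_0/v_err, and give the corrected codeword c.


S = (2, 12, 7), error at position 2, error magnitude e = 11, c = [5, 2, 6, 1, 12].

Step 1: column multipliers v_i = (∏_{j≠i}(α_i − α_j))^{−1} mod 13.
  i = 1 (α = 7): (7−6)(7−3)(7−10)(7−5) = 1·4·(−3)·2 = −24 ≡ 2, so v_1 = 2^{−1} = 7 (mod 13).
  i = 2 (α = 6): (6−7)(6−3)(6−10)(6−5) = (−1)·3·(−4)·1 = 12 ≡ 12, so v_2 = 12^{−1} = 12 (mod 13).
  i = 3 (α = 3): (3−7)(3−6)(3−10)(3−5) = (−4)·(−3)·(−7)·(−2) = 168 ≡ 12, so v_3 = 12^{−1} = 12 (mod 13).
  i = 4 (α = 10): (10−7)(10−6)(10−3)(10−5) = 3·4·7·5 = 420 ≡ 4, so v_4 = 4^{−1} = 10 (mod 13).
  i = 5 (α = 5): (5−7)(5−6)(5−3)(5−10) = (−2)·(−1)·2·(−5) = −20 ≡ 6, so v_5 = 6^{−1} = 11 (mod 13).
  v = [7, 12, 12, 10, 11].
Step 2: syndromes of r = [5, 0, 6, 1, 12] (all sums mod 13).
  S_0 = Σ v_i r_i = 7·5 + 12·0 + 12·6 + 10·1 + 11·12 = 249 ≡ 2.
  S_1 = Σ v_i α_i r_i = 7·7·5 + 12·6·0 + 12·3·6 + 10·10·1 + 11·5·12 = 1221 ≡ 12.
  α_i^2 mod 13 = [10, 10, 9, 9, 12].
  S_2 = Σ v_i α_i^2 r_i = 7·10·5 + 12·10·0 + 12·9·6 + 10·9·1 + 11·12·12 = 2672 ≡ 7.
  S = (2, 12, 7) ≠ 0, so r is not a codeword (an error is present).
Step 3: locate the error. For a single error e at position i, S_ℓ = v_i·e·α_i^ℓ, so α_err = S_1/S_0.
  S_0^{−1} = 2^{−1} = 7 (mod 13), so α_err = 12·7 = 84 ≡ 6 = α_2. Error position i = 2.
  Consistency check: S_2/S_1 = 7·12 = 84 ≡ 6 = α_err ✓ (single-error assumption holds).
Step 4: error magnitude e = S_0/v_2 = S_0·∏_{j≠2}(α_2 − α_j) = 2·12 = 24 ≡ 11 (mod 13).
Step 5: correct position 2: c_2 = r_2 − e = 0 − 11 ≡ 2 (mod 13). Hence c = [5, 2, 6, 1, 12].
  Check: interpolating c through the α_i gives m(x) = 10 + 3·x (degree < 2) with m(α_i) = c_i for every i, so c is indeed a codeword.


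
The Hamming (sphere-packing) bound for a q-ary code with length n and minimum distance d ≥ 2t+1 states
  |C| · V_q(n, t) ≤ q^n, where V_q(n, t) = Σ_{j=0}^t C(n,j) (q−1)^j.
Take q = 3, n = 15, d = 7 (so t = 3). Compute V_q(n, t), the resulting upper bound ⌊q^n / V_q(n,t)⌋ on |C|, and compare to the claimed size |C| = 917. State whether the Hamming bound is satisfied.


V_q(n, t) = 4091, q^n = 14348907, Hamming bound = 3507, |C| = 917 ≤ bound (satisfied).

Step 1: Compute V_q(n, t) = Σ_{j=0}^3 C(n, j) (q−1)^j.
  j = 0: C(15,0)·(2)^0 = 1·1 = 1.
  j = 1: C(15,1)·(2)^1 = 15·2 = 30.
  j = 2: C(15,2)·(2)^2 = 105·4 = 420.
  j = 3: C(15,3)·(2)^3 = 455·8 = 3640.
  V_q(n, t) = 1 + 30 + 420 + 3640 = 4091.
Step 2: q^n = 3^15 = 14348907.
Step 3: Hamming bound ⌊q^n / V_q(n,t)⌋ = ⌊14348907/4091⌋ = 3507.
Step 4: Compare |C| = 917 to 3507: satisfied.
The claimed |C| lies below the Hamming bound.
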